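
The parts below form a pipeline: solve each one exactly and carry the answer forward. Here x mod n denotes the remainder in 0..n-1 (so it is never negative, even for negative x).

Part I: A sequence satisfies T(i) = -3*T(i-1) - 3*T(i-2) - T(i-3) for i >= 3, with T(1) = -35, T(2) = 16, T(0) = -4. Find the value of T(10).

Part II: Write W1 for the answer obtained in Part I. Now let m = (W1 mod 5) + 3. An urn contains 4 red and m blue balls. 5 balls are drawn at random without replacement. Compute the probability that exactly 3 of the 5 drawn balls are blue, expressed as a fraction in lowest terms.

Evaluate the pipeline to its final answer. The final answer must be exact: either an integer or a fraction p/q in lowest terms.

Part I: T(3) = -3*(16) - 3*(-35) - 1*(-4) = 61; iterating: T(3)=61, T(4)=-196, T(5)=389, T(6)=-640, T(7)=949, T(8)=-1316, T(9)=1741, T(10)=-2224; answer -2224
Part II: W1 = -2224; m = 4; total draws C(8,5) = 56; favorable C(4,3)*C(4,2) = 24; P = 3/7; answer 3/7

3/7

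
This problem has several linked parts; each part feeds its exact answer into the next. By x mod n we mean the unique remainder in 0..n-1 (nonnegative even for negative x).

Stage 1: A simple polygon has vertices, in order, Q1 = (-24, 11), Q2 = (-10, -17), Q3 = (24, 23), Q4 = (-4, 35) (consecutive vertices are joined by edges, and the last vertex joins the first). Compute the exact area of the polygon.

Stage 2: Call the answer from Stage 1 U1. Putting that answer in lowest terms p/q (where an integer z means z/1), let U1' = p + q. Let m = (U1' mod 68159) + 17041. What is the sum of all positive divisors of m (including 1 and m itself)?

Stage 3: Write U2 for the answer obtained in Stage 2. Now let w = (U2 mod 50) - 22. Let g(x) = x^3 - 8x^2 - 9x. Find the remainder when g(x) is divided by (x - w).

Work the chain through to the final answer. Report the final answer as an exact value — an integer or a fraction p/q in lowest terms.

Stage 1: cross terms: (-24*-17 - -10*11)=518, (-10*23 - 24*-17)=178, (24*35 - -4*23)=932, (-4*11 - -24*35)=796; twice the area = |2424| = 2424; area = 1212; answer 1212
Stage 2: U1 = 1212; threaded value p + q = 1213; m = 18254; 18254 = 2 * 9127; sigma = (1 + 2) * (1 + 9127) = 3 * 9128 = 27384; answer 27384
Stage 3: U2 = 27384; w = 12; remainder = value at the root: 1*(12)^3 - 8*(12)^2 - 9*(12)^1 = (1728) + (-1152) + (-108) = 468; answer 468

468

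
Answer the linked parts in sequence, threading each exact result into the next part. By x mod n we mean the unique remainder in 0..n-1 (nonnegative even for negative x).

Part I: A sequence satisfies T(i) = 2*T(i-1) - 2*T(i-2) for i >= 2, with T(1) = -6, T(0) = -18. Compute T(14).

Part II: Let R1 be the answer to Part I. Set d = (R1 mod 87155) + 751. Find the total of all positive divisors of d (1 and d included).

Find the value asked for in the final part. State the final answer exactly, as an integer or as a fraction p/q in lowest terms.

Part I: T(2) = 2*(-6) - 2*(-18) = 24; iterating: T(2)=24, T(3)=60, T(4)=72, T(5)=24, T(6)=-96, T(7)=-240, T(8)=-288, T(9)=-96, T(10)=384, T(11)=960, T(12)=1152, T(13)=384, T(14)=-1536; answer -1536
Part II: R1 = -1536; d = 86370; 86370 = 2 * 3 * 5 * 2879; sigma = (1 + 2) * (1 + 3) * (1 + 5) * (1 + 2879) = 3 * 4 * 6 * 2880 = 207360; answer 207360

207360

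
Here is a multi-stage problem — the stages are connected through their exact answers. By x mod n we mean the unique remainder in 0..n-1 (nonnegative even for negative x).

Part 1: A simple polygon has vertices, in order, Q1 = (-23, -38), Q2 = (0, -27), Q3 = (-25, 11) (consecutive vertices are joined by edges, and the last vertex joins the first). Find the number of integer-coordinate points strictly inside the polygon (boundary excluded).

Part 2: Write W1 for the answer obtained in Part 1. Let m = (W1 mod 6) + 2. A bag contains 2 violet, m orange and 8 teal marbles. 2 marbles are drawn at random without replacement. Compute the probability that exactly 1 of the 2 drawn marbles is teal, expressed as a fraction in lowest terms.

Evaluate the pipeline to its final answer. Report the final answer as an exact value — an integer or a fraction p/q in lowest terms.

8/15

Part 1: cross terms: (-23*-27 - 0*-38)=621, (0*11 - -25*-27)=-675, (-25*-38 - -23*11)=1203; twice the area = |1149| = 1149; area = 1149/2; boundary points = 1 + 1 + 1 = 3; strictly interior points = area - boundary/2 + 1 = 574; answer 574
Part 2: W1 = 574; m = 6; total draws C(16,2) = 120; favorable C(8,1)*C(8,1) = 64; P = 8/15; answer 8/15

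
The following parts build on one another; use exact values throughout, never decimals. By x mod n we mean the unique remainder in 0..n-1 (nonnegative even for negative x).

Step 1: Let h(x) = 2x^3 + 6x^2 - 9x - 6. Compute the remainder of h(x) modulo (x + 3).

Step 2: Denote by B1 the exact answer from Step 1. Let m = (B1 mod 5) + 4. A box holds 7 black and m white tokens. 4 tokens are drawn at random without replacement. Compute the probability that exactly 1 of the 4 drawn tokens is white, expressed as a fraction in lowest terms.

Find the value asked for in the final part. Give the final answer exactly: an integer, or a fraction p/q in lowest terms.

35/99

Step 1: remainder = value at the root: 2*(-3)^3 + 6*(-3)^2 - 9*(-3)^1 - 6 = (-54) + (54) + (27) + (-6) = 21; answer 21
Step 2: B1 = 21; m = 5; total draws C(12,4) = 495; favorable C(5,1)*C(7,3) = 175; P = 35/99; answer 35/99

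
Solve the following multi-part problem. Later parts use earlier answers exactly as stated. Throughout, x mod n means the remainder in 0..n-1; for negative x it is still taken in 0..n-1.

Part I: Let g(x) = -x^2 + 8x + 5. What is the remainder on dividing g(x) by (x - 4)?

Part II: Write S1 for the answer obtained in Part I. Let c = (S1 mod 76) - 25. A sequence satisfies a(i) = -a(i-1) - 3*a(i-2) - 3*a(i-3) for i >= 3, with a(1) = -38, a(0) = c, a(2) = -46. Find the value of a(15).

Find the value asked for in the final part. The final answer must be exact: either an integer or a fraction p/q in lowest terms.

Part I: remainder = value at the root: -1*(4)^2 + 8*(4)^1 + 5 = (-16) + (32) + (5) = 21; answer 21
Part II: S1 = 21; c = -4; a(3) = -1*(-46) - 3*(-38) - 3*(-4) = 172; iterating: a(3)=172, a(4)=80, a(5)=-458, a(6)=-298, a(7)=1432, a(8)=836, a(9)=-4238, a(10)=-2566, a(11)=12772, a(12)=7640, a(13)=-38258, a(14)=-22978, a(15)=114832; answer 114832

114832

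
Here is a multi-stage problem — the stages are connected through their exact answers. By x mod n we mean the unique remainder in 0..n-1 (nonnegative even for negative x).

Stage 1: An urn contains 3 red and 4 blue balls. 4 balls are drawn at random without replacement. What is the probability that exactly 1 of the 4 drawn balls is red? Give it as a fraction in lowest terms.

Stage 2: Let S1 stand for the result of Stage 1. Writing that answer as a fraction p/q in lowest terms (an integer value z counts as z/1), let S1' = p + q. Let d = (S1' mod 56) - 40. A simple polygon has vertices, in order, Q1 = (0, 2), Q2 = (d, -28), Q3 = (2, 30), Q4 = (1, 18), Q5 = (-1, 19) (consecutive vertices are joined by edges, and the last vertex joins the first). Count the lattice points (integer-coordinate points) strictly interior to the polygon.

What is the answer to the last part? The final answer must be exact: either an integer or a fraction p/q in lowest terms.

Stage 1: total draws C(7,4) = 35; favorable C(3,1)*C(4,3) = 12; P = 12/35; answer 12/35
Stage 2: S1 = 12/35; threaded value p + q = 47; d = 7; cross terms: (0*-28 - 7*2)=-14, (7*30 - 2*-28)=266, (2*18 - 1*30)=6, (1*19 - -1*18)=37, (-1*2 - 0*19)=-2; twice the area = |293| = 293; area = 293/2; boundary points = 1 + 1 + 1 + 1 + 1 = 5; strictly interior points = area - boundary/2 + 1 = 145; answer 145

145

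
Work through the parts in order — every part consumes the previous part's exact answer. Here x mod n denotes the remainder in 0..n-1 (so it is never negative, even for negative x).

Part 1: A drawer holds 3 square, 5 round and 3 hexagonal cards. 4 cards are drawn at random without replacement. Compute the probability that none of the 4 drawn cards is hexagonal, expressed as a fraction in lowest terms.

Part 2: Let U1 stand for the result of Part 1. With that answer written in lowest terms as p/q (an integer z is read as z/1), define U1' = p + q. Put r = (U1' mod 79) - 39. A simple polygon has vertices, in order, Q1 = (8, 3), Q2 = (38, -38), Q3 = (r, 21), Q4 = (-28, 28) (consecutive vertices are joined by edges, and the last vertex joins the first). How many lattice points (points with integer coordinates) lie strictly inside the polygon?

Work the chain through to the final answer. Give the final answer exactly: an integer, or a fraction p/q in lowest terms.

Part 1: total draws C(11,4) = 330; favorable C(8,4) = 70; P = 7/33; answer 7/33
Part 2: U1 = 7/33; threaded value p + q = 40; r = 1; cross terms: (8*-38 - 38*3)=-418, (38*21 - 1*-38)=836, (1*28 - -28*21)=616, (-28*3 - 8*28)=-308; twice the area = |726| = 726; area = 363; boundary points = 1 + 1 + 1 + 1 = 4; strictly interior points = area - boundary/2 + 1 = 362; answer 362

362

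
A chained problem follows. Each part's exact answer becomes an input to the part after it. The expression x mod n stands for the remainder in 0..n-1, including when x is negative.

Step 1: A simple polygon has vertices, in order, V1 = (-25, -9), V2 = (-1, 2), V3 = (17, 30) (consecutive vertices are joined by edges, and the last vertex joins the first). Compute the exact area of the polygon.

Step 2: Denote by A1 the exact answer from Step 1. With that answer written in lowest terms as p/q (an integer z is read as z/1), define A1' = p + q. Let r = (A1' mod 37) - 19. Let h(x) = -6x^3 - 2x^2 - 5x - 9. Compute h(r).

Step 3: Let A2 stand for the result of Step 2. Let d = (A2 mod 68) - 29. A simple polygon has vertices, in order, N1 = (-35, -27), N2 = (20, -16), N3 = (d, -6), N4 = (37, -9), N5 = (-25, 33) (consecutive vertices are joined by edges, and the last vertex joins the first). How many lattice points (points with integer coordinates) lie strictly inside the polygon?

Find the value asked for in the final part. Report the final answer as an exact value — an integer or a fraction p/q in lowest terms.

Step 1: cross terms: (-25*2 - -1*-9)=-59, (-1*30 - 17*2)=-64, (17*-9 - -25*30)=597; twice the area = |474| = 474; area = 237; answer 237
Step 2: A1 = 237; threaded value p + q = 238; r = -3; -6*(-3)^3 - 2*(-3)^2 - 5*(-3)^1 - 9 = (162) + (-18) + (15) + (-9) = 150; answer 150
Step 3: A2 = 150; d = -15; cross terms: (-35*-16 - 20*-27)=1100, (20*-6 - -15*-16)=-360, (-15*-9 - 37*-6)=357, (37*33 - -25*-9)=996, (-25*-27 - -35*33)=1830; twice the area = |3923| = 3923; area = 3923/2; boundary points = 11 + 5 + 1 + 2 + 10 = 29; strictly interior points = area - boundary/2 + 1 = 1948; answer 1948

1948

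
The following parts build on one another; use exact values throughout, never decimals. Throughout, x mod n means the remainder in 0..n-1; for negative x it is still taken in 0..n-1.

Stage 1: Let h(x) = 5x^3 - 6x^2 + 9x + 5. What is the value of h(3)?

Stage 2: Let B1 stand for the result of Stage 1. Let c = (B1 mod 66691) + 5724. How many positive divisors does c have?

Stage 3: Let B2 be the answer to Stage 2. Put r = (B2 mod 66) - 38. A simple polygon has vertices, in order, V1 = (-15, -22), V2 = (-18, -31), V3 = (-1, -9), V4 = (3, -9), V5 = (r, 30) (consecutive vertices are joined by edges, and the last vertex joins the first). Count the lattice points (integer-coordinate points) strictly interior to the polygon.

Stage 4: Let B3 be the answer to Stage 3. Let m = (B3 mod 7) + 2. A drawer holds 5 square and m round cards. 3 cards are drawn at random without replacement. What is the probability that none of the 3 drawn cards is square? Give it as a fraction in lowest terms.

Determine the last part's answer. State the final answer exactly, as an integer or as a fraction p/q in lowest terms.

Stage 1: 5*(3)^3 - 6*(3)^2 + 9*(3)^1 + 5 = (135) + (-54) + (27) + (5) = 113; answer 113
Stage 2: B1 = 113; c = 5837; 5837 = 13 * 449; number of divisors = (1+1) * (1+1) = 4; answer 4
Stage 3: B2 = 4; r = -34; cross terms: (-15*-31 - -18*-22)=69, (-18*-9 - -1*-31)=131, (-1*-9 - 3*-9)=36, (3*30 - -34*-9)=-216, (-34*-22 - -15*30)=1198; twice the area = |1218| = 1218; area = 609; boundary points = 3 + 1 + 4 + 1 + 1 = 10; strictly interior points = area - boundary/2 + 1 = 605; answer 605
Stage 4: B3 = 605; m = 5; total draws C(10,3) = 120; favorable C(5,3) = 10; P = 1/12; answer 1/12

1/12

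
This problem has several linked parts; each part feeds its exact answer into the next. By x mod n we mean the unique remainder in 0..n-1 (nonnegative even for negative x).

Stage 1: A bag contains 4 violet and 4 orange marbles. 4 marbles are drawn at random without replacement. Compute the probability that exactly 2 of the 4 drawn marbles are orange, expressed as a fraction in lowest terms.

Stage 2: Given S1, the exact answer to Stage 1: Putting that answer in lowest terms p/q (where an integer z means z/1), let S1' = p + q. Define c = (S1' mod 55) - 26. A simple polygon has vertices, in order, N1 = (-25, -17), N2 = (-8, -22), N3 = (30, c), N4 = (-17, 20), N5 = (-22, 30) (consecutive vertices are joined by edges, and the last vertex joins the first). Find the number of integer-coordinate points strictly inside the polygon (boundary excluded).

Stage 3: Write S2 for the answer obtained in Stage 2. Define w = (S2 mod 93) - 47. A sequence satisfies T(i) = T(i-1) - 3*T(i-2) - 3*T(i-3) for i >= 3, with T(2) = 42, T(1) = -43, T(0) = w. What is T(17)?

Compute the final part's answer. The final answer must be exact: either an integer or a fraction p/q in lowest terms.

Stage 1: total draws C(8,4) = 70; favorable C(4,2)*C(4,2) = 36; P = 18/35; answer 18/35
Stage 2: S1 = 18/35; threaded value p + q = 53; c = 27; cross terms: (-25*-22 - -8*-17)=414, (-8*27 - 30*-22)=444, (30*20 - -17*27)=1059, (-17*30 - -22*20)=-70, (-22*-17 - -25*30)=1124; twice the area = |2971| = 2971; area = 2971/2; boundary points = 1 + 1 + 1 + 5 + 1 = 9; strictly interior points = area - boundary/2 + 1 = 1482; answer 1482
Stage 3: S2 = 1482; w = 40; T(3) = 1*(42) - 3*(-43) - 3*(40) = 51; iterating: T(3)=51, T(4)=54, T(5)=-225, T(6)=-540, T(7)=-27, T(8)=2268, T(9)=3969, T(10)=-2754, T(11)=-21465, T(12)=-25110, T(13)=47547, T(14)=187272, T(15)=119961, T(16)=-584496, T(17)=-1506195; answer -1506195

-1506195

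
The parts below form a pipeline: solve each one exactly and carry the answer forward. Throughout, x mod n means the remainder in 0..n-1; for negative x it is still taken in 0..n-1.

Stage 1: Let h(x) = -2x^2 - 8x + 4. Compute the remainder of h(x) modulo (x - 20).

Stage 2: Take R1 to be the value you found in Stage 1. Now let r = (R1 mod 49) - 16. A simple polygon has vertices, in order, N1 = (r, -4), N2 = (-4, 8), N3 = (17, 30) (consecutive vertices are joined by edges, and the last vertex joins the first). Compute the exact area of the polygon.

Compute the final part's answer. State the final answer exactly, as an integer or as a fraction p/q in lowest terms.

258

Stage 1: remainder = value at the root: -2*(20)^2 - 8*(20)^1 + 4 = (-800) + (-160) + (4) = -956; answer -956
Stage 2: R1 = -956; r = 8; cross terms: (8*8 - -4*-4)=48, (-4*30 - 17*8)=-256, (17*-4 - 8*30)=-308; twice the area = |-516| = 516; area = 258; answer 258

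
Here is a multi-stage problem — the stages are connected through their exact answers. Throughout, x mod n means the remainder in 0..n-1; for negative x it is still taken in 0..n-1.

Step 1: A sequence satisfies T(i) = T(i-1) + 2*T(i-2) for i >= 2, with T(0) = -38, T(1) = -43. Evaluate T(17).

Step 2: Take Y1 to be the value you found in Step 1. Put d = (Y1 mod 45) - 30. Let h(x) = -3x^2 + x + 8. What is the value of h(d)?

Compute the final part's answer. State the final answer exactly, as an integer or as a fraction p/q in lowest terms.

Step 1: T(2) = 1*(-43) + 2*(-38) = -119; iterating: T(2)=-119, T(3)=-205, T(4)=-443, T(5)=-853, T(6)=-1739, T(7)=-3445, T(8)=-6923, T(9)=-13813, T(10)=-27659, T(11)=-55285, T(12)=-110603, T(13)=-221173, T(14)=-442379, T(15)=-884725, T(16)=-1769483, T(17)=-3538933; answer -3538933
Step 2: Y1 = -3538933; d = -28; -3*(-28)^2 + 1*(-28)^1 + 8 = (-2352) + (-28) + (8) = -2372; answer -2372

-2372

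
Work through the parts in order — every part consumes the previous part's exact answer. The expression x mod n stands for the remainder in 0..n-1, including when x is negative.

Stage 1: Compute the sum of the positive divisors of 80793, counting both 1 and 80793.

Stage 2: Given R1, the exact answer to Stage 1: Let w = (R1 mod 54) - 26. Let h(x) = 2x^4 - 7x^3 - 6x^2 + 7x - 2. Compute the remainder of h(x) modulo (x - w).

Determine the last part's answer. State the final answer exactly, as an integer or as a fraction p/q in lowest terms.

12468

Stage 1: 80793 = 3^2 * 47 * 191; sigma = (1 + 3 + 9) * (1 + 47) * (1 + 191) = 13 * 48 * 192 = 119808; answer 119808
Stage 2: R1 = 119808; w = 10; remainder = value at the root: 2*(10)^4 - 7*(10)^3 - 6*(10)^2 + 7*(10)^1 - 2 = (20000) + (-7000) + (-600) + (70) + (-2) = 12468; answer 12468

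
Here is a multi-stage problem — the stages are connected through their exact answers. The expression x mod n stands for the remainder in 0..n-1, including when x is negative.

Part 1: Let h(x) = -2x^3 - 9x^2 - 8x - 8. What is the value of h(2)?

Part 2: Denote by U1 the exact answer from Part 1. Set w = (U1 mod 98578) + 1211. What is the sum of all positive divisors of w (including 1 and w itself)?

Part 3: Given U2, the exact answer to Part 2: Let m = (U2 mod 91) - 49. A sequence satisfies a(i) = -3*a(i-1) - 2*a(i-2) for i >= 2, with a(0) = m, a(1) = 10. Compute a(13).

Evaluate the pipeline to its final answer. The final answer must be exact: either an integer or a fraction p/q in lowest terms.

245710

Part 1: -2*(2)^3 - 9*(2)^2 - 8*(2)^1 - 8 = (-16) + (-36) + (-16) + (-8) = -76; answer -76
Part 2: U1 = -76; w = 99713; 99713 is prime, so its only divisors are 1 and 99713; sigma = 1 + 99713 = 99714; answer 99714
Part 3: U2 = 99714; m = 20; a(2) = -3*(10) - 2*(20) = -70; iterating: a(2)=-70, a(3)=190, a(4)=-430, a(5)=910, a(6)=-1870, a(7)=3790, a(8)=-7630, a(9)=15310, a(10)=-30670, a(11)=61390, a(12)=-122830, a(13)=245710; answer 245710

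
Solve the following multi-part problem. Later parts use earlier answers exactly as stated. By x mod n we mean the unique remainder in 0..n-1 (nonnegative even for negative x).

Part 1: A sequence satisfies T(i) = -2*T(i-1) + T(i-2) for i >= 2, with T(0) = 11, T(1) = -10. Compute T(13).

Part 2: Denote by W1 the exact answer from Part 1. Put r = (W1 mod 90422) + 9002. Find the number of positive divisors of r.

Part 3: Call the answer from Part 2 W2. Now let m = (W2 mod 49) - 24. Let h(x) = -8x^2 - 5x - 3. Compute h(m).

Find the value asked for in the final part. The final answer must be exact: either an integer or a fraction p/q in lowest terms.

-2131

Part 1: T(2) = -2*(-10) + 1*(11) = 31; iterating: T(2)=31, T(3)=-72, T(4)=175, T(5)=-422, T(6)=1019, T(7)=-2460, T(8)=5939, T(9)=-14338, T(10)=34615, T(11)=-83568, T(12)=201751, T(13)=-487070; answer -487070
Part 2: W1 = -487070; r = 64464; 64464 = 2^4 * 3 * 17 * 79; number of divisors = (4+1) * (1+1) * (1+1) * (1+1) = 40; answer 40
Part 3: W2 = 40; m = 16; -8*(16)^2 - 5*(16)^1 - 3 = (-2048) + (-80) + (-3) = -2131; answer -2131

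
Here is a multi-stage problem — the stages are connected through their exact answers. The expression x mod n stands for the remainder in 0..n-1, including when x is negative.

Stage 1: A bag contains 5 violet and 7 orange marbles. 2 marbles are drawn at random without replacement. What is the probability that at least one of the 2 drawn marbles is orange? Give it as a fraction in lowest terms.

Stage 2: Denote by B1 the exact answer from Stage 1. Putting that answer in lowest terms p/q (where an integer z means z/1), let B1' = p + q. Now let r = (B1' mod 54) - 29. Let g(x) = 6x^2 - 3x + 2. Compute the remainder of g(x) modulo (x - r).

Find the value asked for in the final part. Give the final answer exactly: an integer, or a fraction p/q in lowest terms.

2972

Stage 1: total draws C(12,2) = 66; complement C(5,2) = 10; favorable 66 - 10 = 56; P = 28/33; answer 28/33
Stage 2: B1 = 28/33; threaded value p + q = 61; r = -22; remainder = value at the root: 6*(-22)^2 - 3*(-22)^1 + 2 = (2904) + (66) + (2) = 2972; answer 2972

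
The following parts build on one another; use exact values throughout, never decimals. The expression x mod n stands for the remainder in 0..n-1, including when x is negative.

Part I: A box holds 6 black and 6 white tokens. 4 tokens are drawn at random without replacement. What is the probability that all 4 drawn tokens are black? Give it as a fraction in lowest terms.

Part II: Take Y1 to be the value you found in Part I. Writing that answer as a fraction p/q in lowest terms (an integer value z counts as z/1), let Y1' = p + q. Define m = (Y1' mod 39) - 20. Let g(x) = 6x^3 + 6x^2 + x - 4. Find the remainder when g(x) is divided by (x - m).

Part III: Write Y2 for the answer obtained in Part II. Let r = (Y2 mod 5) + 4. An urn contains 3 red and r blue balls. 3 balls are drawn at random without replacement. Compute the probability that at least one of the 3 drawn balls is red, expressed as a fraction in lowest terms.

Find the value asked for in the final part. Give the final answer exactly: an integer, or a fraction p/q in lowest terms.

31/35

Part I: total draws C(12,4) = 495; favorable C(6,4) = 15; P = 1/33; answer 1/33
Part II: Y1 = 1/33; threaded value p + q = 34; m = 14; remainder = value at the root: 6*(14)^3 + 6*(14)^2 + 1*(14)^1 - 4 = (16464) + (1176) + (14) + (-4) = 17650; answer 17650
Part III: Y2 = 17650; r = 4; total draws C(7,3) = 35; complement C(4,3) = 4; favorable 35 - 4 = 31; P = 31/35; answer 31/35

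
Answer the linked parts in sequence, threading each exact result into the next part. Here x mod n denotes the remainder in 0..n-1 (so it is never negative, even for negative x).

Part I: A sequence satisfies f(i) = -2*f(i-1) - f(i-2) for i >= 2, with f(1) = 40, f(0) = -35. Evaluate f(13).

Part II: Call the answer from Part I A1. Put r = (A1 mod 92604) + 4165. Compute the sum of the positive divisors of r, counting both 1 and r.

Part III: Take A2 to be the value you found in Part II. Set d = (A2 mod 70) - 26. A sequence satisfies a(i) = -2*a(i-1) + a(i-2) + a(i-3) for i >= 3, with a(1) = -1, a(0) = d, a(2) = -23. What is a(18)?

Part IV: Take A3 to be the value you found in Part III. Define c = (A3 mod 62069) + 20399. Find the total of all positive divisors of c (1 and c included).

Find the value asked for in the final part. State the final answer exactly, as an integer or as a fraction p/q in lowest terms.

Part I: f(2) = -2*(40) - 1*(-35) = -45; iterating: f(2)=-45, f(3)=50, f(4)=-55, f(5)=60, f(6)=-65, f(7)=70, f(8)=-75, f(9)=80, f(10)=-85, f(11)=90, f(12)=-95, f(13)=100; answer 100
Part II: A1 = 100; r = 4265; 4265 = 5 * 853; sigma = (1 + 5) * (1 + 853) = 6 * 854 = 5124; answer 5124
Part III: A2 = 5124; d = -12; a(3) = -2*(-23) + 1*(-1) + 1*(-12) = 33; iterating: a(3)=33, a(4)=-90, a(5)=190, a(6)=-437, a(7)=974, a(8)=-2195, a(9)=4927, a(10)=-11075, a(11)=24882, a(12)=-55912, a(13)=125631, a(14)=-282292, a(15)=634303, a(16)=-1425267, a(17)=3202545, a(18)=-7196054; answer -7196054
Part IV: A3 = -7196054; c = 24349; 24349 = 13 * 1873; sigma = (1 + 13) * (1 + 1873) = 14 * 1874 = 26236; answer 26236

26236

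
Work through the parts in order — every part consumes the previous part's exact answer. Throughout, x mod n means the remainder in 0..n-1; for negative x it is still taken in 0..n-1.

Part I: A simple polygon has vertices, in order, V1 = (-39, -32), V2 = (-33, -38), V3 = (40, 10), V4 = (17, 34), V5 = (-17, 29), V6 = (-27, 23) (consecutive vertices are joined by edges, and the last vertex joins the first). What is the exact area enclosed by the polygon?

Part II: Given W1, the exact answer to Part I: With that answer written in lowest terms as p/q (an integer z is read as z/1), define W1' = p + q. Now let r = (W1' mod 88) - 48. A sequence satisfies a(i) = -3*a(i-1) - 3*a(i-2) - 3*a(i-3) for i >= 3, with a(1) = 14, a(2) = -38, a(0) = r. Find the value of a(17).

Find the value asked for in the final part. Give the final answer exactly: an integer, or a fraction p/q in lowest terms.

13069998

Part I: cross terms: (-39*-38 - -33*-32)=426, (-33*10 - 40*-38)=1190, (40*34 - 17*10)=1190, (17*29 - -17*34)=1071, (-17*23 - -27*29)=392, (-27*-32 - -39*23)=1761; twice the area = |6030| = 6030; area = 3015; answer 3015
Part II: W1 = 3015; threaded value p + q = 3016; r = -24; a(3) = -3*(-38) - 3*(14) - 3*(-24) = 144; iterating: a(3)=144, a(4)=-360, a(5)=762, a(6)=-1638, a(7)=3708, a(8)=-8496, a(9)=19278, a(10)=-43470, a(11)=98064, a(12)=-221616, a(13)=501066, a(14)=-1132542, a(15)=2559276, a(16)=-5783400, a(17)=13069998; answer 13069998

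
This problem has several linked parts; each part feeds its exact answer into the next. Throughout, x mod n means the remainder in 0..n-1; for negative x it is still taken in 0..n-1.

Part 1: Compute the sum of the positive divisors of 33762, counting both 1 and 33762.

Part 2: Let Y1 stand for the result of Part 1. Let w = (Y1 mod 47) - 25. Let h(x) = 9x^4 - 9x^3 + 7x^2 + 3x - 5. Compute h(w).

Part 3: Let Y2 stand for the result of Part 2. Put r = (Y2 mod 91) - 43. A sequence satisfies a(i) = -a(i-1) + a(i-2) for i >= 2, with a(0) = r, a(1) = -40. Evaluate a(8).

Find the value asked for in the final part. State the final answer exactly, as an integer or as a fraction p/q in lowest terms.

Part 1: 33762 = 2 * 3 * 17 * 331; sigma = (1 + 2) * (1 + 3) * (1 + 17) * (1 + 331) = 3 * 4 * 18 * 332 = 71712; answer 71712
Part 2: Y1 = 71712; w = 12; 9*(12)^4 - 9*(12)^3 + 7*(12)^2 + 3*(12)^1 - 5 = (186624) + (-15552) + (1008) + (36) + (-5) = 172111; answer 172111
Part 3: Y2 = 172111; r = -13; a(2) = -1*(-40) + 1*(-13) = 27; iterating: a(2)=27, a(3)=-67, a(4)=94, a(5)=-161, a(6)=255, a(7)=-416, a(8)=671; answer 671

671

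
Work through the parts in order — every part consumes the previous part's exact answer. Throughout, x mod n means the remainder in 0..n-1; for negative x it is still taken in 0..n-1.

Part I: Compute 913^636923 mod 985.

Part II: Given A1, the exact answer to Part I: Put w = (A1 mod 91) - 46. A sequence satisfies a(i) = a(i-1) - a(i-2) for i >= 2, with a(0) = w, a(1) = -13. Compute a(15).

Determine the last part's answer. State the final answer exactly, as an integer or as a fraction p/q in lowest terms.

Part I: squarings mod 985: 913^1=913, 913^2=259, 913^4=101, 913^8=351, 913^16=76, 913^32=851, 913^64=226, 913^128=841, 913^256=51, 913^512=631, 913^1024=221, 913^2048=576, 913^4096=816, 913^8192=981, 913^16384=16, 913^32768=256, 913^65536=526, 913^131072=876, 913^262144=61, 913^524288=766; 913^636923 = 913^1 * 913^2 * 913^8 * 913^16 * 913^32 * 913^64 * 913^128 * 913^256 * 913^512 * 913^1024 * 913^4096 * 913^8192 * 913^32768 * 913^65536 * 913^524288 = 87 (mod 985); answer 87
Part II: A1 = 87; w = 41; a(2) = 1*(-13) - 1*(41) = -54; iterating: a(2)=-54, a(3)=-41, a(4)=13, a(5)=54, a(6)=41, a(7)=-13, a(8)=-54, a(9)=-41, a(10)=13, a(11)=54, a(12)=41, a(13)=-13, a(14)=-54, a(15)=-41; answer -41

-41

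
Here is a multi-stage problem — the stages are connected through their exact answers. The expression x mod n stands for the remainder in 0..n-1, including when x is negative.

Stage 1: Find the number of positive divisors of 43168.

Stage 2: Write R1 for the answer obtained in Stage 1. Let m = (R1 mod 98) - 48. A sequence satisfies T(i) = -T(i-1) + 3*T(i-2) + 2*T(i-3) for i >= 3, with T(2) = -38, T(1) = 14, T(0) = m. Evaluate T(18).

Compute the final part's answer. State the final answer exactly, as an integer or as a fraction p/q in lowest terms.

Stage 1: 43168 = 2^5 * 19 * 71; number of divisors = (5+1) * (1+1) * (1+1) = 24; answer 24
Stage 2: R1 = 24; m = -24; T(3) = -1*(-38) + 3*(14) + 2*(-24) = 32; iterating: T(3)=32, T(4)=-118, T(5)=138, T(6)=-428, T(7)=606, T(8)=-1614, T(9)=2576, T(10)=-6206, T(11)=10706, T(12)=-24172, T(13)=43878, T(14)=-94982, T(15)=178272, T(16)=-375462, T(17)=720314, T(18)=-1490156; answer -1490156

-1490156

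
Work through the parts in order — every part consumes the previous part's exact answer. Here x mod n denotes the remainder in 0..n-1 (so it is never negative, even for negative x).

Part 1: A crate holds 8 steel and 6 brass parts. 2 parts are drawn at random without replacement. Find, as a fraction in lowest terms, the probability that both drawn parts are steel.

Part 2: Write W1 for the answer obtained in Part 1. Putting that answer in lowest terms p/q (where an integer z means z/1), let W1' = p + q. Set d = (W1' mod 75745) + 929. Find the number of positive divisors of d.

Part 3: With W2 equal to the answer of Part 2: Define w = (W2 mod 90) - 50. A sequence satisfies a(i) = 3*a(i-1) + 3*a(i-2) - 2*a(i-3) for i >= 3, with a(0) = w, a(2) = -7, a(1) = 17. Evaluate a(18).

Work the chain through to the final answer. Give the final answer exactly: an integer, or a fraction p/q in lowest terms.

Part 1: total draws C(14,2) = 91; favorable C(8,2) = 28; P = 4/13; answer 4/13
Part 2: W1 = 4/13; threaded value p + q = 17; d = 946; 946 = 2 * 11 * 43; number of divisors = (1+1) * (1+1) * (1+1) = 8; answer 8
Part 3: W2 = 8; w = -42; a(3) = 3*(-7) + 3*(17) - 2*(-42) = 114; iterating: a(3)=114, a(4)=287, a(5)=1217, a(6)=4284, a(7)=15929, a(8)=58205, a(9)=213834, a(10)=784259, a(11)=2877869, a(12)=10558716, a(13)=38741237, a(14)=142144121, a(15)=521538642, a(16)=1913565815, a(17)=7021025129, a(18)=25760695548; answer 25760695548

25760695548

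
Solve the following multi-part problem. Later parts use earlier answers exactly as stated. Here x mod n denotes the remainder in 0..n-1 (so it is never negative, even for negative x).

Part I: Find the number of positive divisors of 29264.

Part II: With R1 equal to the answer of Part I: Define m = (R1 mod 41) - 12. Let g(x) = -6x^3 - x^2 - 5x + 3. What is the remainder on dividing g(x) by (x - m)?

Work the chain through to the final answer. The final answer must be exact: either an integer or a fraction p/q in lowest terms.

Part I: 29264 = 2^4 * 31 * 59; number of divisors = (4+1) * (1+1) * (1+1) = 20; answer 20
Part II: R1 = 20; m = 8; remainder = value at the root: -6*(8)^3 - 1*(8)^2 - 5*(8)^1 + 3 = (-3072) + (-64) + (-40) + (3) = -3173; answer -3173

-3173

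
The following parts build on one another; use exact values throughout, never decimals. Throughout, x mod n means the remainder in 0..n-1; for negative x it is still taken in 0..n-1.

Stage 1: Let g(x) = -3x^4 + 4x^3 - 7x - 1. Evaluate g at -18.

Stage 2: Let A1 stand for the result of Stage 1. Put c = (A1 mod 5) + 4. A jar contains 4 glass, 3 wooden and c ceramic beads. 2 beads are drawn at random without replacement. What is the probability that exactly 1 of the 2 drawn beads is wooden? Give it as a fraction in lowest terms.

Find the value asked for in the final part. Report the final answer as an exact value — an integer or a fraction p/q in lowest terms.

12/35

Stage 1: -3*(-18)^4 + 4*(-18)^3 - 7*(-18)^1 - 1 = (-314928) + (-23328) + (126) + (-1) = -338131; answer -338131
Stage 2: A1 = -338131; c = 8; total draws C(15,2) = 105; favorable C(3,1)*C(12,1) = 36; P = 12/35; answer 12/35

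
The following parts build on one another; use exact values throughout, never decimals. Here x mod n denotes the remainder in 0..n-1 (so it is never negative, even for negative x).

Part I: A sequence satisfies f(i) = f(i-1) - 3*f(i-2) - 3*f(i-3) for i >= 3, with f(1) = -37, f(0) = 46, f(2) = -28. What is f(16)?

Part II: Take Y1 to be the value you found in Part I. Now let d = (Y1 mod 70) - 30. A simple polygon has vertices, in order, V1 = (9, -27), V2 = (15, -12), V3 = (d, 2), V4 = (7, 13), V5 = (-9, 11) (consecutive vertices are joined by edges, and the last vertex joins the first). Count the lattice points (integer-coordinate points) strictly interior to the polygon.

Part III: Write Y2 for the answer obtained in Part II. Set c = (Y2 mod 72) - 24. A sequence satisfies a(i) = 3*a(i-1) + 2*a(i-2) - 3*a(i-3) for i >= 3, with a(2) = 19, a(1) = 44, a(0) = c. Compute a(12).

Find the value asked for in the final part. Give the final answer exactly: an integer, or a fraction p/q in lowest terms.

Part I: f(3) = 1*(-28) - 3*(-37) - 3*(46) = -55; iterating: f(3)=-55, f(4)=140, f(5)=389, f(6)=134, f(7)=-1453, f(8)=-3022, f(9)=935, f(10)=14360, f(11)=20621, f(12)=-25264, f(13)=-130207, f(14)=-116278, f(15)=350135, f(16)=1089590; answer 1089590
Part II: Y1 = 1089590; d = 10; cross terms: (9*-12 - 15*-27)=297, (15*2 - 10*-12)=150, (10*13 - 7*2)=116, (7*11 - -9*13)=194, (-9*-27 - 9*11)=144; twice the area = |901| = 901; area = 901/2; boundary points = 3 + 1 + 1 + 2 + 2 = 9; strictly interior points = area - boundary/2 + 1 = 447; answer 447
Part III: Y2 = 447; c = -9; a(3) = 3*(19) + 2*(44) - 3*(-9) = 172; iterating: a(3)=172, a(4)=422, a(5)=1553, a(6)=4987, a(7)=16801, a(8)=55718, a(9)=185795, a(10)=618418, a(11)=2059690, a(12)=6858521; answer 6858521

6858521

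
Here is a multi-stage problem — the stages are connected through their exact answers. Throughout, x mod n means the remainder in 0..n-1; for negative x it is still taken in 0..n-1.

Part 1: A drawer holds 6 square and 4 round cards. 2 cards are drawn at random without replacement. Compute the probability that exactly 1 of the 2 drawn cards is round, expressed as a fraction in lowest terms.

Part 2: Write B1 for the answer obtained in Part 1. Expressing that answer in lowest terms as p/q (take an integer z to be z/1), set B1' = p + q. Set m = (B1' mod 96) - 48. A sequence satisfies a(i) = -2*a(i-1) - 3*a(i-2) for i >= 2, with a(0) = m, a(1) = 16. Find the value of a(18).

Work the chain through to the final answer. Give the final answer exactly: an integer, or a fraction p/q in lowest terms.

-84005

Part 1: total draws C(10,2) = 45; favorable C(4,1)*C(6,1) = 24; P = 8/15; answer 8/15
Part 2: B1 = 8/15; threaded value p + q = 23; m = -25; a(2) = -2*(16) - 3*(-25) = 43; iterating: a(2)=43, a(3)=-134, a(4)=139, a(5)=124, a(6)=-665, a(7)=958, a(8)=79, a(9)=-3032, a(10)=5827, a(11)=-2558, a(12)=-12365, a(13)=32404, a(14)=-27713, a(15)=-41786, a(16)=166711, a(17)=-208064, a(18)=-84005; answer -84005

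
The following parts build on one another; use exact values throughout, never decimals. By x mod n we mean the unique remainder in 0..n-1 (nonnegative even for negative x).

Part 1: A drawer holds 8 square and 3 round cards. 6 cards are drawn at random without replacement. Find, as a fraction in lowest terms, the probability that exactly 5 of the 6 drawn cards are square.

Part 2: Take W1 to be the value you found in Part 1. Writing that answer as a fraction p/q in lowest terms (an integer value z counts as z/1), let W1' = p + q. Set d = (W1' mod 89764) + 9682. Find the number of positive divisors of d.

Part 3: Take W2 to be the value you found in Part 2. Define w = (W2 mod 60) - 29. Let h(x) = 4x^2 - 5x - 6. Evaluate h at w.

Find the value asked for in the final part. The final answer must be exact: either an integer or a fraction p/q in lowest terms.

3045

Part 1: total draws C(11,6) = 462; favorable C(8,5)*C(3,1) = 168; P = 4/11; answer 4/11
Part 2: W1 = 4/11; threaded value p + q = 15; d = 9697; 9697 is prime, so its only divisors are 1 and 9697; count = 2; answer 2
Part 3: W2 = 2; w = -27; 4*(-27)^2 - 5*(-27)^1 - 6 = (2916) + (135) + (-6) = 3045; answer 3045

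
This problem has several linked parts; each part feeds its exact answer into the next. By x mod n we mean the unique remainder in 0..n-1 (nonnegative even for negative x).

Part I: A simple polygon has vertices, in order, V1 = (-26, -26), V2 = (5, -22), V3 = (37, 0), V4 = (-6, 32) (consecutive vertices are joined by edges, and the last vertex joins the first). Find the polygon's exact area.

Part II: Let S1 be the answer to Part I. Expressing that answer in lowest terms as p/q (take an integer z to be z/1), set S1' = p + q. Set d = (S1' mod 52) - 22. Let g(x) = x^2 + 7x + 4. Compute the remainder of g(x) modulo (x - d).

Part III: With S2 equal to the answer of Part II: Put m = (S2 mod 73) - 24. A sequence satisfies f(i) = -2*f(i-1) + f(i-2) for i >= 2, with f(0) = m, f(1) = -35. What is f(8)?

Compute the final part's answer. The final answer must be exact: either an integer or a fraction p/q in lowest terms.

15970

Part I: cross terms: (-26*-22 - 5*-26)=702, (5*0 - 37*-22)=814, (37*32 - -6*0)=1184, (-6*-26 - -26*32)=988; twice the area = |3688| = 3688; area = 1844; answer 1844
Part II: S1 = 1844; threaded value p + q = 1845; d = 3; remainder = value at the root: 1*(3)^2 + 7*(3)^1 + 4 = (9) + (21) + (4) = 34; answer 34
Part III: S2 = 34; m = 10; f(2) = -2*(-35) + 1*(10) = 80; iterating: f(2)=80, f(3)=-195, f(4)=470, f(5)=-1135, f(6)=2740, f(7)=-6615, f(8)=15970; answer 15970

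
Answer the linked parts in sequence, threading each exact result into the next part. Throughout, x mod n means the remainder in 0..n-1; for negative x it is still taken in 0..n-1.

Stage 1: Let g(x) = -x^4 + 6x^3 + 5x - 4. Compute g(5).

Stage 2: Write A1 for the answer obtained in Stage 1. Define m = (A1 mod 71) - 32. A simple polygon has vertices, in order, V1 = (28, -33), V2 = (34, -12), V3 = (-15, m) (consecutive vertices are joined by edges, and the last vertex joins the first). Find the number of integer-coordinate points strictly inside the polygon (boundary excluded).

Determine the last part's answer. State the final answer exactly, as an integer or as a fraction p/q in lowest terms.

Stage 1: -1*(5)^4 + 6*(5)^3 + 5*(5)^1 - 4 = (-625) + (750) + (25) + (-4) = 146; answer 146
Stage 2: A1 = 146; m = -28; cross terms: (28*-12 - 34*-33)=786, (34*-28 - -15*-12)=-1132, (-15*-33 - 28*-28)=1279; twice the area = |933| = 933; area = 933/2; boundary points = 3 + 1 + 1 = 5; strictly interior points = area - boundary/2 + 1 = 465; answer 465

465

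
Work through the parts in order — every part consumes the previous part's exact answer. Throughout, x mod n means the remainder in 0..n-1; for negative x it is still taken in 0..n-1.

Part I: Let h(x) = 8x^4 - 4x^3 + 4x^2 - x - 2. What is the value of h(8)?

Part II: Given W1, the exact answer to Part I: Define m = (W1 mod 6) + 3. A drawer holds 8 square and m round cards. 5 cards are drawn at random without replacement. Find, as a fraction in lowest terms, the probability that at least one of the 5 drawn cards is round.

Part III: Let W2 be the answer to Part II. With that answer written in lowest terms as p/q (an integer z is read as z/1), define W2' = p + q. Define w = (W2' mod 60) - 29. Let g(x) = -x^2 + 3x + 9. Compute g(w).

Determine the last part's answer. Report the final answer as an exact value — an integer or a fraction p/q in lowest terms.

-801

Part I: 8*(8)^4 - 4*(8)^3 + 4*(8)^2 - 1*(8)^1 - 2 = (32768) + (-2048) + (256) + (-8) + (-2) = 30966; answer 30966
Part II: W1 = 30966; m = 3; total draws C(11,5) = 462; complement C(8,5) = 56; favorable 462 - 56 = 406; P = 29/33; answer 29/33
Part III: W2 = 29/33; threaded value p + q = 62; w = -27; -1*(-27)^2 + 3*(-27)^1 + 9 = (-729) + (-81) + (9) = -801; answer -801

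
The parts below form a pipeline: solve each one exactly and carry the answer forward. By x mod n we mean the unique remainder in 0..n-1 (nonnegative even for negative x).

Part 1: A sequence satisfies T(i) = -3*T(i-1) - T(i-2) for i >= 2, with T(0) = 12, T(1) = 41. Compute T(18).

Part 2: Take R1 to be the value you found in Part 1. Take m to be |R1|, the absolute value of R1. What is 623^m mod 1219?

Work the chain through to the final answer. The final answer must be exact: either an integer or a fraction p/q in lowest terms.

Part 1: T(2) = -3*(41) - 1*(12) = -135; iterating: T(2)=-135, T(3)=364, T(4)=-957, T(5)=2507, T(6)=-6564, T(7)=17185, T(8)=-44991, T(9)=117788, T(10)=-308373, T(11)=807331, T(12)=-2113620, T(13)=5533529, T(14)=-14486967, T(15)=37927372, T(16)=-99295149, T(17)=259958075, T(18)=-680579076; answer -680579076
Part 2: R1 = -680579076; m = 680579076; squarings mod 1219: 623^1=623, 623^2=487, 623^4=683, 623^8=831, 623^16=607, 623^32=311, 623^64=420, 623^128=864, 623^256=468, 623^512=823, 623^1024=784, 623^2048=280, 623^4096=384, 623^8192=1176, 623^16384=630, 623^32768=725, 623^65536=236, 623^131072=841, 623^262144=261, 623^524288=1076, 623^1048576=945, 623^2097152=717, 623^4194304=890, 623^8388608=969, 623^16777216=331, 623^33554432=1070, 623^67108864=259, 623^134217728=36, 623^268435456=77, 623^536870912=1053; 623^680579076 = 623^4 * 623^4096 * 623^16384 * 623^32768 * 623^1048576 * 623^8388608 * 623^134217728 * 623^536870912 = 301 (mod 1219); answer 301

301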